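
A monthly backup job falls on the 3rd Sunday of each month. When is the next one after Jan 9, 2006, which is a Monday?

Jan 2006 starts on a Sunday; its first Sunday is the 1st, so the 3rd Sunday is the 15th — Jan 15, 2006.
Jan 15, 2006 is after Jan 9, 2006, so that is the next one.

Jan 15, 2006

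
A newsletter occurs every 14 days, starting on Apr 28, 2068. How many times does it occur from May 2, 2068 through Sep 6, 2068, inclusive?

9

Occurrences land 14·i days after Apr 28, 2068 for i = 0, 1, 2, …
May 2, 2068 is 4 days after the start; 4 ÷ 14 = 0 remainder 4; since the remainder is 4, round up to i = 1. First occurrence in the window: #2 on May 12, 2068 (1×14 = 14 days in).
Sep 6, 2068 is 131 days after the start; 131 ÷ 14 = 9 remainder 5. Last occurrence in the window: #10 on Sep 1, 2068.
Occurrences #2 through #10: 9 in total.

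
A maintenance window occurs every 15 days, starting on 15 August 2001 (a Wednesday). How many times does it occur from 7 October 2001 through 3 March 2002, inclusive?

10

Occurrences land 15·i days after 15 August 2001 for i = 0, 1, 2, …
7 October 2001 is 53 days after the start; 53 ÷ 15 = 3 remainder 8; since the remainder is 8, round up to i = 4. First occurrence in the window: #5 on 14 October 2001 (4×15 = 60 days in).
3 March 2002 is 200 days after the start; 200 ÷ 15 = 13 remainder 5. Last occurrence in the window: #14 on 26 February 2002.
Occurrences #5 through #14: 10 in total.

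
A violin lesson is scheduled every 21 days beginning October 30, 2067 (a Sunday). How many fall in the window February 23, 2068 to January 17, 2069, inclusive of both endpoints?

Occurrences land 21·i days after October 30, 2067 for i = 0, 1, 2, …
February 23, 2068 is 116 days after the start; 116 ÷ 21 = 5 remainder 11; since the remainder is 11, round up to i = 6. First occurrence in the window: #7 on March 4, 2068 (6×21 = 126 days in).
January 17, 2069 is 445 days after the start; 445 ÷ 21 = 21 remainder 4. Last occurrence in the window: #22 on January 13, 2069.
Occurrences #7 through #22: 16 in total.

16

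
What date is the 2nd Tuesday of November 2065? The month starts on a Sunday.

November 2065 begins on a Sunday, so the first Tuesday is November 3 (2 days later).
The 2nd Tuesday is 1 weeks later: 3 + 7 = 10.

10 November 2065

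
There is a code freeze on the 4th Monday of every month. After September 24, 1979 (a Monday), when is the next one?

September 1979 starts on a Saturday; its first Monday is the 3rd, so the 4th Monday is the 24th — September 24, 1979.
That is not after September 24, 1979, so look at October 1979.
October 1979 starts on a Monday; its first Monday is the 1st, so the 4th Monday is the 22nd — October 22, 1979.

October 22, 1979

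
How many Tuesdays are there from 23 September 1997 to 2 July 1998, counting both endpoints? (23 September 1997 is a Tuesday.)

41

23 September 1997 is a Tuesday; the first Tuesday on or after it is 23 September 1997.
From 23 September 1997 to 2 July 1998: 7 + 31 + 30 + 31 + 31 + 28 + 31 + 30 + 31 + 30 + 2 = 282 days (rest of September, October, November, December, January, February, March, April, May, June, July).
282 ÷ 7 = 40 full weeks with remainder 2, so 40 more Tuesdays after the first → 41.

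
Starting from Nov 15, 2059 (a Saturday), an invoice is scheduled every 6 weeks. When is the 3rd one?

Feb 7, 2060

The 3rd occurrence is 2 intervals after the first: 2 × 42 = 84 days after Nov 15, 2059.
Nov has 30 days — 15 days to the end of Nov leaves 69.
Dec has 31 days (38 left).
Jan has 31 days (7 left).
7 days into Feb → Feb 7, 2060.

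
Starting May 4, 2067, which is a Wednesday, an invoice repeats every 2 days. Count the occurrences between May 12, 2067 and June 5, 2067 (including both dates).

Occurrences land 2·i days after May 4, 2067 for i = 0, 1, 2, …
May 12, 2067 is 8 days after the start; 8 ÷ 2 = 4 remainder 0. First occurrence in the window: #5 on May 12, 2067 (4×2 = 8 days in).
June 5, 2067 is 32 days after the start; 32 ÷ 2 = 16 remainder 0. Last occurrence in the window: #17 on June 5, 2067.
Occurrences #5 through #17: 13 in total.

13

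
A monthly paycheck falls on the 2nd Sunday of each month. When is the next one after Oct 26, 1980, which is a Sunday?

Nov 9, 1980

Oct 1980 starts on a Wednesday; its first Sunday is the 5th, so the 2nd Sunday is the 12th — Oct 12, 1980.
That is not after Oct 26, 1980, so look at Nov 1980.
Nov 1980 starts on a Saturday; its first Sunday is the 2nd, so the 2nd Sunday is the 9th — Nov 9, 1980.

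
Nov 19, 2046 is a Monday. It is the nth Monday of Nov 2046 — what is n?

Day 19 falls in week ⌈19/7⌉ of the month.
Days 1–7 hold the 1st Monday, 8–14 the 2nd, 15–21 the 3rd, 22–28 the 4th, 29–31 the 5th.
19 is in the range for the 3rd.

3rd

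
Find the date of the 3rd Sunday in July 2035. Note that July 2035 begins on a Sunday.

2035-07-15

July 2035 begins on a Sunday, so the first Sunday is July 1.
The 3rd Sunday is 2 weeks later: 1 + 14 = 15.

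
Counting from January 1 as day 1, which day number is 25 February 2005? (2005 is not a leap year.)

56

Days in months before February: 31 = 31.
Plus 25 days into February → day 56.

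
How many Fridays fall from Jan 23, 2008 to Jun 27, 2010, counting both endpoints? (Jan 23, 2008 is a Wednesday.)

127

Jan 23, 2008 is a Wednesday; the first Friday on or after it is Jan 25, 2008 (2 days later).
From Jan 25, 2008 to Jun 27, 2010: 341 + 365 + 178 = 884 days (rest of 2008, 2009, to Jun 27, 2010 in 2010).
884 ÷ 7 = 126 full weeks with remainder 2, so 126 more Fridays after the first → 127.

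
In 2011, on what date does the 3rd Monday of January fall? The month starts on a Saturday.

January 17, 2011

January 2011 begins on a Saturday, so the first Monday is January 3 (2 days later).
The 3rd Monday is 2 weeks later: 3 + 14 = 17.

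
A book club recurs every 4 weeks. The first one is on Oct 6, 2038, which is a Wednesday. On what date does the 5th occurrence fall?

Jan 26, 2039

The 5th occurrence is 4 intervals after the first: 4 × 28 = 112 days after Oct 6, 2038.
Oct has 31 days — 25 days to the end of Oct leaves 87.
Nov has 30 days (57 left).
Dec has 31 days (26 left).
26 days into Jan → Jan 26, 2039.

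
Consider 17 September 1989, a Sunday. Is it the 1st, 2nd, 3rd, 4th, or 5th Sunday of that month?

Day 17 falls in week ⌈17/7⌉ of the month.
Days 1–7 hold the 1st Sunday, 8–14 the 2nd, 15–21 the 3rd, 22–28 the 4th, 29–31 the 5th.
17 is in the range for the 3rd.

3rd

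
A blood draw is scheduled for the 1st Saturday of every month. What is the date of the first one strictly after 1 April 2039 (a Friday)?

April 2039 starts on a Friday, so its 1st Saturday is 2 April 2039 (1 day in).
2 April 2039 is after 1 April 2039, so that is the next one.

2 April 2039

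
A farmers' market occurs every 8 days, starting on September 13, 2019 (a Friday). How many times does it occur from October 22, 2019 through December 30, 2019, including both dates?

Occurrences land 8·i days after September 13, 2019 for i = 0, 1, 2, …
October 22, 2019 is 39 days after the start; 39 ÷ 8 = 4 remainder 7; since the remainder is 7, round up to i = 5. First occurrence in the window: #6 on October 23, 2019 (5×8 = 40 days in).
December 30, 2019 is 108 days after the start; 108 ÷ 8 = 13 remainder 4. Last occurrence in the window: #14 on December 26, 2019.
Occurrences #6 through #14: 9 in total.

9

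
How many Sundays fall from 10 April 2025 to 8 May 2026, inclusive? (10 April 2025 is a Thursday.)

10 April 2025 is a Thursday; the first Sunday on or after it is 13 April 2025 (3 days later).
From 13 April 2025 to 8 May 2026: 262 + 128 = 390 days (rest of 2025, to 8 May 2026 in 2026).
390 ÷ 7 = 55 full weeks with remainder 5, so 55 more Sundays after the first → 56.

56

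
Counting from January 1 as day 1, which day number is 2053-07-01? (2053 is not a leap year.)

182

Days in months before July: 31 + 28 + 31 + 30 + 31 + 30 = 181.
Plus 1 day into July → day 182.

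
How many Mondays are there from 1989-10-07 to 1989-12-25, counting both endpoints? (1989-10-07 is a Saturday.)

1989-10-07 is a Saturday; the first Monday on or after it is 1989-10-09 (2 days later).
From 1989-10-09 to 1989-12-25: 22 + 30 + 25 = 77 days (rest of October, November, December).
77 ÷ 7 = 11 full weeks with remainder 0, so 11 more Mondays after the first → 12.

12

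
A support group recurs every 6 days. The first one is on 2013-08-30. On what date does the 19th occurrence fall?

The 19th occurrence is 18 intervals after the first: 18 × 6 = 108 days after 2013-08-30.
August has 31 days — 1 day to the end of August leaves 107.
September has 30 days (77 left).
October has 31 days (46 left).
November has 30 days (16 left).
16 days into December → 2013-12-16.

2013-12-16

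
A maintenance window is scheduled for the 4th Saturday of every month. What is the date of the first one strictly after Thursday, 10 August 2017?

August 2017 starts on a Tuesday; its first Saturday is the 5th, so the 4th Saturday is the 26th — 26 August 2017.
26 August 2017 is after 10 August 2017, so that is the next one.

26 August 2017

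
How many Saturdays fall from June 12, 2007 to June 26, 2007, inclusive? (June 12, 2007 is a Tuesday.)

2

June 12, 2007 is a Tuesday; the first Saturday on or after it is June 16, 2007 (4 days later).
From June 16, 2007 to June 26, 2007 is 26 − 16 = 10 days.
10 ÷ 7 = 1 full weeks with remainder 3, so 1 more Saturdays after the first → 2.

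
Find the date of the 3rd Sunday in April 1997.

The first Sunday of April 1997 is April 6.
The 3rd Sunday is 2 weeks later: 6 + 14 = 20.

April 20, 1997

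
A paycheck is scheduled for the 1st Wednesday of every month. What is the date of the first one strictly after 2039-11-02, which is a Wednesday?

November 2039 starts on a Tuesday, so its 1st Wednesday is 2039-11-02 (1 day in).
That is not after 2039-11-02, so look at December 2039.
December 2039 starts on a Thursday, so its 1st Wednesday is 2039-12-07 (6 days in).

2039-12-07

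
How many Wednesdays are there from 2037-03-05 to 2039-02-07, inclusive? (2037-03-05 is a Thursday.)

2037-03-05 is a Thursday; the first Wednesday on or after it is 2037-03-11 (6 days later).
From 2037-03-11 to 2039-02-07: 295 + 365 + 38 = 698 days (rest of 2037, 2038, to 2039-02-07 in 2039).
698 ÷ 7 = 99 full weeks with remainder 5, so 99 more Wednesdays after the first → 100.

100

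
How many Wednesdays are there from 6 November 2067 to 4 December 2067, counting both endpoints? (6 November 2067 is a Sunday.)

6 November 2067 is a Sunday; the first Wednesday on or after it is 9 November 2067 (3 days later).
From 9 November 2067 to 4 December 2067: 21 + 4 = 25 days (rest of November, December).
25 ÷ 7 = 3 full weeks with remainder 4, so 3 more Wednesdays after the first → 4.

4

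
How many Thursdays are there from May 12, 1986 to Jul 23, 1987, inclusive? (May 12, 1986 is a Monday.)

May 12, 1986 is a Monday; the first Thursday on or after it is May 15, 1986 (3 days later).
From May 15, 1986 to Jul 23, 1987: 230 + 204 = 434 days (rest of 1986, to Jul 23, 1987 in 1987).
434 ÷ 7 = 62 full weeks with remainder 0, so 62 more Thursdays after the first → 63.

63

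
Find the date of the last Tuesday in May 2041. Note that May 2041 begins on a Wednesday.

May 2041 begins on a Wednesday, so the first Tuesday is May 7 (6 days later).
May 2041 has 31 days. Adding weeks: 7, 14, 21, 28 — the last one ≤ 31 is the 28th.

May 28, 2041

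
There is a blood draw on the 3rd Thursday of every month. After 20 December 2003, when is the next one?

December 2003 starts on a Monday; its first Thursday is the 4th, so the 3rd Thursday is the 18th — 18 December 2003.
That is not after 20 December 2003, so look at January 2004.
January 2004 starts on a Thursday; its first Thursday is the 1st, so the 3rd Thursday is the 15th — 15 January 2004.

15 January 2004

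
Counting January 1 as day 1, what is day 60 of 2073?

Mar 1, 2073

Jan has 31 days (60 − 31 = 29 remain).
Feb has 28 days (29 − 28 = 1 remain).
1 into Mar → Mar 1.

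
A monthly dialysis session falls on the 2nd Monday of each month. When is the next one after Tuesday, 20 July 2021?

9 August 2021

July 2021 starts on a Thursday; its first Monday is the 5th, so the 2nd Monday is the 12th — 12 July 2021.
That is not after 20 July 2021, so look at August 2021.
August 2021 starts on a Sunday; its first Monday is the 2nd, so the 2nd Monday is the 9th — 9 August 2021.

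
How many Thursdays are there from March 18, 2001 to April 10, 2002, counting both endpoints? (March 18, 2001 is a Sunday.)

55

March 18, 2001 is a Sunday; the first Thursday on or after it is March 22, 2001 (4 days later).
From March 22, 2001 to April 10, 2002: 284 + 100 = 384 days (rest of 2001, to April 10, 2002 in 2002).
384 ÷ 7 = 54 full weeks with remainder 6, so 54 more Thursdays after the first → 55.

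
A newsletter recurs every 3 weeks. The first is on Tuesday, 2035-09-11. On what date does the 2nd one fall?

2035-10-02

The 2nd occurrence is 1 interval after the first: 1 × 21 = 21 days after 2035-09-11.
September has 30 days — 19 days to the end of September leaves 2.
2 days into October → 2035-10-02.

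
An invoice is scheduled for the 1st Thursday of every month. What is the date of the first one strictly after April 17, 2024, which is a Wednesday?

May 2, 2024

April 2024 starts on a Monday, so its 1st Thursday is April 4, 2024 (3 days in).
That is not after April 17, 2024, so look at May 2024.
May 2024 starts on a Wednesday, so its 1st Thursday is May 2, 2024 (1 day in).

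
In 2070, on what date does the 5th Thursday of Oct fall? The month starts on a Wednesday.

Oct 2070 begins on a Wednesday, so the first Thursday is Oct 2 (1 day later).
The 5th Thursday is 4 weeks later: 2 + 28 = 30.

Oct 30, 2070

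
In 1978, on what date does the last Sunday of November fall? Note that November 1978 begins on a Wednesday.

November 1978 begins on a Wednesday, so the first Sunday is November 5 (4 days later).
November 1978 has 30 days. Adding weeks: 5, 12, 19, 26 — the last one ≤ 30 is the 26th.

November 26, 1978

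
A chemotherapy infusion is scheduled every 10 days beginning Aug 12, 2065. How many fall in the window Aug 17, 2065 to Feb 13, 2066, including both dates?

Occurrences land 10·i days after Aug 12, 2065 for i = 0, 1, 2, …
Aug 17, 2065 is 5 days after the start; 5 ÷ 10 = 0 remainder 5; since the remainder is 5, round up to i = 1. First occurrence in the window: #2 on Aug 22, 2065 (1×10 = 10 days in).
Feb 13, 2066 is 185 days after the start; 185 ÷ 10 = 18 remainder 5. Last occurrence in the window: #19 on Feb 8, 2066.
Occurrences #2 through #19: 18 in total.

18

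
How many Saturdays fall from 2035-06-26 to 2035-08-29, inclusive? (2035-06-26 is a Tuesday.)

2035-06-26 is a Tuesday; the first Saturday on or after it is 2035-06-30 (4 days later).
From 2035-06-30 to 2035-08-29: 0 + 31 + 29 = 60 days (rest of June, July, August).
60 ÷ 7 = 8 full weeks with remainder 4, so 8 more Saturdays after the first → 9.

9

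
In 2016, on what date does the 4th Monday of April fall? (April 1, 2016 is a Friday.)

April 25, 2016

April 2016 begins on a Friday, so the first Monday is April 4 (3 days later).
The 4th Monday is 3 weeks later: 4 + 21 = 25.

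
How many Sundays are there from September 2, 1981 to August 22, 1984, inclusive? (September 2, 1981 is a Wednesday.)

September 2, 1981 is a Wednesday; the first Sunday on or after it is September 6, 1981 (4 days later).
From September 6, 1981 to August 22, 1984: 116 + 365 + 365 + 235 = 1081 days (rest of 1981, 1982, 1983, to August 22, 1984 in 1984).
1081 ÷ 7 = 154 full weeks with remainder 3, so 154 more Sundays after the first → 155.

155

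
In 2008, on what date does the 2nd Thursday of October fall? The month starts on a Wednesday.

October 2008 begins on a Wednesday, so the first Thursday is October 2 (1 day later).
The 2nd Thursday is 1 weeks later: 2 + 7 = 9.

2008-10-09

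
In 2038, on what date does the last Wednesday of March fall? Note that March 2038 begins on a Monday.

March 2038 begins on a Monday, so the first Wednesday is March 3 (2 days later).
March 2038 has 31 days. Adding weeks: 3, 10, 17, 24, 31 — the last one ≤ 31 is the 31st.

2038-03-31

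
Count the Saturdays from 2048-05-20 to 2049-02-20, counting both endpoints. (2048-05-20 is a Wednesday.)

2048-05-20 is a Wednesday; the first Saturday on or after it is 2048-05-23 (3 days later).
From 2048-05-23 to 2049-02-20: 8 + 30 + 31 + 31 + 30 + 31 + 30 + 31 + 31 + 20 = 273 days (rest of May, June, July, August, September, October, November, December, January, February).
273 ÷ 7 = 39 full weeks with remainder 0, so 39 more Saturdays after the first → 40.

40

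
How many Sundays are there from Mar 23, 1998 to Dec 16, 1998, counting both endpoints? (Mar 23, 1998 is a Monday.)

Mar 23, 1998 is a Monday; the first Sunday on or after it is Mar 29, 1998 (6 days later).
From Mar 29, 1998 to Dec 16, 1998: 2 + 30 + 31 + 30 + 31 + 31 + 30 + 31 + 30 + 16 = 262 days (rest of Mar, Apr, May, Jun, Jul, Aug, Sep, Oct, Nov, Dec).
262 ÷ 7 = 37 full weeks with remainder 3, so 37 more Sundays after the first → 38.

38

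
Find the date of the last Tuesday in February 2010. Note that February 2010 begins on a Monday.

February 2010 begins on a Monday, so the first Tuesday is February 2 (1 day later).
February 2010 has 28 days. Adding weeks: 2, 9, 16, 23 — the last one ≤ 28 is the 23rd.

2010-02-23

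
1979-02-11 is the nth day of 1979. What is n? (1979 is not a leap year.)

42

Days in months before February: 31 = 31.
Plus 11 days into February → day 42.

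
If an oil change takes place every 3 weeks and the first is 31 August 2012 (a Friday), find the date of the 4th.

2 November 2012

The 4th occurrence is 3 intervals after the first: 3 × 21 = 63 days after 31 August 2012.
August has 31 days — 0 days to the end of August leaves 63.
September has 30 days (33 left).
October has 31 days (2 left).
2 days into November → 2 November 2012.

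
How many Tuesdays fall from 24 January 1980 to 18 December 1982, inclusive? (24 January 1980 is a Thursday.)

151

24 January 1980 is a Thursday; the first Tuesday on or after it is 29 January 1980 (5 days later).
From 29 January 1980 to 18 December 1982: 337 + 365 + 352 = 1054 days (rest of 1980, 1981, to 18 December 1982 in 1982).
1054 ÷ 7 = 150 full weeks with remainder 4, so 150 more Tuesdays after the first → 151.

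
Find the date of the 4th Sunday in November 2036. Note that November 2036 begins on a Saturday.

November 2036 begins on a Saturday, so the first Sunday is November 2 (1 day later).
The 4th Sunday is 3 weeks later: 2 + 21 = 23.

2036-11-23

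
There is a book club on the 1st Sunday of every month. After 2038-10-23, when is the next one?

October 2038 starts on a Friday, so its 1st Sunday is 2038-10-03 (2 days in).
That is not after 2038-10-23, so look at November 2038.
November 2038 starts on a Monday, so its 1st Sunday is 2038-11-07 (6 days in).

2038-11-07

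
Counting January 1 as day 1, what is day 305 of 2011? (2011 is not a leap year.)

January has 31 days (305 − 31 = 274 remain).
February has 28 days (274 − 28 = 246 remain).
March has 31 days (246 − 31 = 215 remain).
April has 30 days (215 − 30 = 185 remain).
May has 31 days (185 − 31 = 154 remain).
June has 30 days (154 − 30 = 124 remain).
July has 31 days (124 − 31 = 93 remain).
August has 31 days (93 − 31 = 62 remain).
September has 30 days (62 − 30 = 32 remain).
October has 31 days (32 − 31 = 1 remain).
1 into November → November 1.

November 1, 2011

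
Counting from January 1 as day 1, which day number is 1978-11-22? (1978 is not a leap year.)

326

Days in months before November: 31 + 28 + 31 + 30 + 31 + 30 + 31 + 31 + 30 + 31 = 304.
Plus 22 days into November → day 326.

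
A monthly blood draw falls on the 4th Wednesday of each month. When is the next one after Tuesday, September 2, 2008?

September 2008 starts on a Monday; its first Wednesday is the 3rd, so the 4th Wednesday is the 24th — September 24, 2008.
September 24, 2008 is after September 2, 2008, so that is the next one.

September 24, 2008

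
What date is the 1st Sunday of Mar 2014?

Mar 2, 2014

Mar 2014 begins on a Saturday, so the first Sunday is Mar 2 (1 day later).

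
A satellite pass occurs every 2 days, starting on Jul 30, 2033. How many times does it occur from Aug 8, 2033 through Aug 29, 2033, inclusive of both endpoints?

11

Occurrences land 2·i days after Jul 30, 2033 for i = 0, 1, 2, …
Aug 8, 2033 is 9 days after the start; 9 ÷ 2 = 4 remainder 1; since the remainder is 1, round up to i = 5. First occurrence in the window: #6 on Aug 9, 2033 (5×2 = 10 days in).
Aug 29, 2033 is 30 days after the start; 30 ÷ 2 = 15 remainder 0. Last occurrence in the window: #16 on Aug 29, 2033.
Occurrences #6 through #16: 11 in total.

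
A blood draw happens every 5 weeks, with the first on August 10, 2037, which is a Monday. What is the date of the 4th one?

November 23, 2037

The 4th occurrence is 3 intervals after the first: 3 × 35 = 105 days after August 10, 2037.
August has 31 days — 21 days to the end of August leaves 84.
September has 30 days (54 left).
October has 31 days (23 left).
23 days into November → November 23, 2037.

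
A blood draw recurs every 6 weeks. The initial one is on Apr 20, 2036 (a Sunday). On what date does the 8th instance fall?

Feb 8, 2037

The 8th occurrence is 7 intervals after the first: 7 × 42 = 294 days after Apr 20, 2036.
Apr has 30 days — 10 days to the end of Apr leaves 284.
May has 31 days (253 left).
Jun has 30 days (223 left).
Jul has 31 days (192 left).
Aug has 31 days (161 left).
Sep has 30 days (131 left).
Oct has 31 days (100 left).
Nov has 30 days (70 left).
Dec has 31 days (39 left).
Jan has 31 days (8 left).
8 days into Feb → Feb 8, 2037.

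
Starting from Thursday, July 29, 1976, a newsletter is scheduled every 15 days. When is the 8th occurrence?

The 8th occurrence is 7 intervals after the first: 7 × 15 = 105 days after July 29, 1976.
July has 31 days — 2 days to the end of July leaves 103.
August has 31 days (72 left).
September has 30 days (42 left).
October has 31 days (11 left).
11 days into November → November 11, 1976.

November 11, 1976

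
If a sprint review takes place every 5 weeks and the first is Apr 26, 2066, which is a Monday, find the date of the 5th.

The 5th occurrence is 4 intervals after the first: 4 × 35 = 140 days after Apr 26, 2066.
Apr has 30 days — 4 days to the end of Apr leaves 136.
May has 31 days (105 left).
Jun has 30 days (75 left).
Jul has 31 days (44 left).
Aug has 31 days (13 left).
13 days into Sep → Sep 13, 2066.

Sep 13, 2066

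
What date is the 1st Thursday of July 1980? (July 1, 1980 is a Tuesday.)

July 1980 begins on a Tuesday, so the first Thursday is July 3 (2 days later).

3 July 1980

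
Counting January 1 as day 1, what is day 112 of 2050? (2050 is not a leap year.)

April 22, 2050

January has 31 days (112 − 31 = 81 remain).
February has 28 days (81 − 28 = 53 remain).
March has 31 days (53 − 31 = 22 remain).
22 into April → April 22.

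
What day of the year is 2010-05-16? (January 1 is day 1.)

136

Days in months before May: 31 + 28 + 31 + 30 = 120.
Plus 16 days into May → day 136.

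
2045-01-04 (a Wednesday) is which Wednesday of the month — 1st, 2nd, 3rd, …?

1st

Day 4 falls in week ⌈4/7⌉ of the month.
Days 1–7 hold the 1st Wednesday, 8–14 the 2nd, 15–21 the 3rd, 22–28 the 4th, 29–31 the 5th.
4 is in the range for the 1st.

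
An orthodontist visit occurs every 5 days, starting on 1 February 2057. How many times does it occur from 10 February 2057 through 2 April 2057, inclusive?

11

Occurrences land 5·i days after 1 February 2057 for i = 0, 1, 2, …
10 February 2057 is 9 days after the start; 9 ÷ 5 = 1 remainder 4; since the remainder is 4, round up to i = 2. First occurrence in the window: #3 on 11 February 2057 (2×5 = 10 days in).
2 April 2057 is 60 days after the start; 60 ÷ 5 = 12 remainder 0. Last occurrence in the window: #13 on 2 April 2057.
Occurrences #3 through #13: 11 in total.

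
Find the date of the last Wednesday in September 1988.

September 1988 begins on a Thursday, so the first Wednesday is September 7 (6 days later).
September 1988 has 30 days. Adding weeks: 7, 14, 21, 28 — the last one ≤ 30 is the 28th.

September 28, 1988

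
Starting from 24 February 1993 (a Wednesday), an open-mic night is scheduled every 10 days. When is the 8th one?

The 8th occurrence is 7 intervals after the first: 7 × 10 = 70 days after 24 February 1993.
February has 28 days — 4 days to the end of February leaves 66.
March has 31 days (35 left).
April has 30 days (5 left).
5 days into May → 5 May 1993.

5 May 1993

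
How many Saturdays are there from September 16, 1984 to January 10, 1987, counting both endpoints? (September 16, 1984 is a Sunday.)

121

September 16, 1984 is a Sunday; the first Saturday on or after it is September 22, 1984 (6 days later).
From September 22, 1984 to January 10, 1987: 100 + 365 + 365 + 10 = 840 days (rest of 1984, 1985, 1986, to January 10, 1987 in 1987).
840 ÷ 7 = 120 full weeks with remainder 0, so 120 more Saturdays after the first → 121.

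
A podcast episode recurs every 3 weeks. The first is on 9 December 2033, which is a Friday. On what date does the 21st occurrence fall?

2 February 2035

The 21st occurrence is 20 intervals after the first: 20 × 21 = 420 days after 9 December 2033.
December has 31 days — 22 days to the end of December leaves 398.
January has 31 days (367 left).
February has 28 days (339 left).
March has 31 days (308 left).
April has 30 days (278 left).
May has 31 days (247 left).
June has 30 days (217 left).
July has 31 days (186 left).
August has 31 days (155 left).
September has 30 days (125 left).
October has 31 days (94 left).
November has 30 days (64 left).
December has 31 days (33 left).
January has 31 days (2 left).
2 days into February → 2 February 2035.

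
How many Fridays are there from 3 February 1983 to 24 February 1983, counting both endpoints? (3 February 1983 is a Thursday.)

3

3 February 1983 is a Thursday; the first Friday on or after it is 4 February 1983 (1 day later).
From 4 February 1983 to 24 February 1983 is 24 − 4 = 20 days.
20 ÷ 7 = 2 full weeks with remainder 6, so 2 more Fridays after the first → 3.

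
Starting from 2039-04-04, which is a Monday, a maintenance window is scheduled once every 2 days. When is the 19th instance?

2039-05-10

The 19th occurrence is 18 intervals after the first: 18 × 2 = 36 days after 2039-04-04.
April has 30 days — 26 days to the end of April leaves 10.
10 days into May → 2039-05-10.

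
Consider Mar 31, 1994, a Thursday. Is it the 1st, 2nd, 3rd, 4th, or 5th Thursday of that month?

5th

Day 31 falls in week ⌈31/7⌉ of the month.
Days 1–7 hold the 1st Thursday, 8–14 the 2nd, 15–21 the 3rd, 22–28 the 4th, 29–31 the 5th.
31 is in the range for the 5th.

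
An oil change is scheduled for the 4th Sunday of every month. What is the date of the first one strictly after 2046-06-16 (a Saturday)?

June 2046 starts on a Friday; its first Sunday is the 3rd, so the 4th Sunday is the 24th — 2046-06-24.
2046-06-24 is after 2046-06-16, so that is the next one.

2046-06-24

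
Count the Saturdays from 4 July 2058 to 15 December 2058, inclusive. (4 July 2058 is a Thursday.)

24

4 July 2058 is a Thursday; the first Saturday on or after it is 6 July 2058 (2 days later).
From 6 July 2058 to 15 December 2058: 25 + 31 + 30 + 31 + 30 + 15 = 162 days (rest of July, August, September, October, November, December).
162 ÷ 7 = 23 full weeks with remainder 1, so 23 more Saturdays after the first → 24.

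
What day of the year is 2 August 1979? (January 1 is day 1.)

Days in months before August: 31 + 28 + 31 + 30 + 31 + 30 + 31 = 212.
Plus 2 days into August → day 214.

214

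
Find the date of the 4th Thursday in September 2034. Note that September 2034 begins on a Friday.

28 September 2034

September 2034 begins on a Friday, so the first Thursday is September 7 (6 days later).
The 4th Thursday is 3 weeks later: 7 + 21 = 28.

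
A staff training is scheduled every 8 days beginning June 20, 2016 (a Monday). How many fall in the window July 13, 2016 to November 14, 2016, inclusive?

16

Occurrences land 8·i days after June 20, 2016 for i = 0, 1, 2, …
July 13, 2016 is 23 days after the start; 23 ÷ 8 = 2 remainder 7; since the remainder is 7, round up to i = 3. First occurrence in the window: #4 on July 14, 2016 (3×8 = 24 days in).
November 14, 2016 is 147 days after the start; 147 ÷ 8 = 18 remainder 3. Last occurrence in the window: #19 on November 11, 2016.
Occurrences #4 through #19: 16 in total.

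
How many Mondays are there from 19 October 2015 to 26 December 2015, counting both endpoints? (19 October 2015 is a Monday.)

10

19 October 2015 is a Monday; the first Monday on or after it is 19 October 2015.
From 19 October 2015 to 26 December 2015: 12 + 30 + 26 = 68 days (rest of October, November, December).
68 ÷ 7 = 9 full weeks with remainder 5, so 9 more Mondays after the first → 10.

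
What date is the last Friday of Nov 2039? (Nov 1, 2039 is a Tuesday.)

Nov 2039 begins on a Tuesday, so the first Friday is Nov 4 (3 days later).
Nov 2039 has 30 days. Adding weeks: 4, 11, 18, 25 — the last one ≤ 30 is the 25th.

Nov 25, 2039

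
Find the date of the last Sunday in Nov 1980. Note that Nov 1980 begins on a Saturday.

Nov 30, 1980

Nov 1980 begins on a Saturday, so the first Sunday is Nov 2 (1 day later).
Nov 1980 has 30 days. Adding weeks: 2, 9, 16, 23, 30 — the last one ≤ 30 is the 30th.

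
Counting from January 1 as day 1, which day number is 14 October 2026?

Days in months before October: 31 + 28 + 31 + 30 + 31 + 30 + 31 + 31 + 30 = 273.
Plus 14 days into October → day 287.

287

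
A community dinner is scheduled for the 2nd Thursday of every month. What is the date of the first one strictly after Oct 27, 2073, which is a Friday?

Oct 2073 starts on a Sunday; its first Thursday is the 5th, so the 2nd Thursday is the 12th — Oct 12, 2073.
That is not after Oct 27, 2073, so look at Nov 2073.
Nov 2073 starts on a Wednesday; its first Thursday is the 2nd, so the 2nd Thursday is the 9th — Nov 9, 2073.

Nov 9, 2073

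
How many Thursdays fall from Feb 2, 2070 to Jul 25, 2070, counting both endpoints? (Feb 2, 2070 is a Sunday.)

Feb 2, 2070 is a Sunday; the first Thursday on or after it is Feb 6, 2070 (4 days later).
From Feb 6, 2070 to Jul 25, 2070: 22 + 31 + 30 + 31 + 30 + 25 = 169 days (rest of Feb, Mar, Apr, May, Jun, Jul).
169 ÷ 7 = 24 full weeks with remainder 1, so 24 more Thursdays after the first → 25.

25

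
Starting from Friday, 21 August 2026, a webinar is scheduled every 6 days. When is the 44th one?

The 44th occurrence is 43 intervals after the first: 43 × 6 = 258 days after 21 August 2026.
August has 31 days — 10 days to the end of August leaves 248.
September has 30 days (218 left).
October has 31 days (187 left).
November has 30 days (157 left).
December has 31 days (126 left).
January has 31 days (95 left).
February has 28 days (67 left).
March has 31 days (36 left).
April has 30 days (6 left).
6 days into May → 6 May 2027.

6 May 2027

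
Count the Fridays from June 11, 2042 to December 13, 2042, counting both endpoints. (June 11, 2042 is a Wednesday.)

27

June 11, 2042 is a Wednesday; the first Friday on or after it is June 13, 2042 (2 days later).
From June 13, 2042 to December 13, 2042: 17 + 31 + 31 + 30 + 31 + 30 + 13 = 183 days (rest of June, July, August, September, October, November, December).
183 ÷ 7 = 26 full weeks with remainder 1, so 26 more Fridays after the first → 27.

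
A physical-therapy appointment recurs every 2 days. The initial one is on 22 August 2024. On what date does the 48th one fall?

24 November 2024

The 48th occurrence is 47 intervals after the first: 47 × 2 = 94 days after 22 August 2024.
August has 31 days — 9 days to the end of August leaves 85.
September has 30 days (55 left).
October has 31 days (24 left).
24 days into November → 24 November 2024.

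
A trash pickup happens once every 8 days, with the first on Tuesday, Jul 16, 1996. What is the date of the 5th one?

The 5th occurrence is 4 intervals after the first: 4 × 8 = 32 days after Jul 16, 1996.
Jul has 31 days — 15 days to the end of Jul leaves 17.
17 days into Aug → Aug 17, 1996.

Aug 17, 1996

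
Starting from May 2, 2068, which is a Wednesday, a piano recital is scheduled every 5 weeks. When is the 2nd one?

The 2nd occurrence is 1 interval after the first: 1 × 35 = 35 days after May 2, 2068.
May has 31 days — 29 days to the end of May leaves 6.
6 days into June → June 6, 2068.

June 6, 2068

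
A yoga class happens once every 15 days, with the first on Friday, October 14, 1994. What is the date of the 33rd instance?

The 33rd occurrence is 32 intervals after the first: 32 × 15 = 480 days after October 14, 1994.
October has 31 days — 17 days to the end of October leaves 463.
From end of October to end of 1994 is 61 days (402 left).
1995 has 365 days (37 left).
January has 31 days (6 left).
6 days into February → February 6, 1996.

February 6, 1996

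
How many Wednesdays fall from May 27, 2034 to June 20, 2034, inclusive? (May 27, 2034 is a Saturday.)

May 27, 2034 is a Saturday; the first Wednesday on or after it is May 31, 2034 (4 days later).
From May 31, 2034 to June 20, 2034: 0 + 20 = 20 days (rest of May, June).
20 ÷ 7 = 2 full weeks with remainder 6, so 2 more Wednesdays after the first → 3.

3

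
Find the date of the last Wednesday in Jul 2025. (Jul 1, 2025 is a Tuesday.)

Jul 30, 2025

Jul 2025 begins on a Tuesday, so the first Wednesday is Jul 2 (1 day later).
Jul 2025 has 31 days. Adding weeks: 2, 9, 16, 23, 30 — the last one ≤ 31 is the 30th.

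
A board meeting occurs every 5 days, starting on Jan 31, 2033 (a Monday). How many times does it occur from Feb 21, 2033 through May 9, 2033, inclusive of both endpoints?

Occurrences land 5·i days after Jan 31, 2033 for i = 0, 1, 2, …
Feb 21, 2033 is 21 days after the start; 21 ÷ 5 = 4 remainder 1; since the remainder is 1, round up to i = 5. First occurrence in the window: #6 on Feb 25, 2033 (5×5 = 25 days in).
May 9, 2033 is 98 days after the start; 98 ÷ 5 = 19 remainder 3. Last occurrence in the window: #20 on May 6, 2033.
Occurrences #6 through #20: 15 in total.

15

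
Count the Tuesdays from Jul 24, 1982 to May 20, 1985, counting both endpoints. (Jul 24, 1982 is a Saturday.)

147

Jul 24, 1982 is a Saturday; the first Tuesday on or after it is Jul 27, 1982 (3 days later).
From Jul 27, 1982 to May 20, 1985: 157 + 365 + 366 + 140 = 1028 days (rest of 1982, 1983, 1984, to May 20, 1985 in 1985).
1028 ÷ 7 = 146 full weeks with remainder 6, so 146 more Tuesdays after the first → 147.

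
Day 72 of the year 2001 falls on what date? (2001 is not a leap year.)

13 March 2001

January has 31 days (72 − 31 = 41 remain).
February has 28 days (41 − 28 = 13 remain).
13 into March → March 13.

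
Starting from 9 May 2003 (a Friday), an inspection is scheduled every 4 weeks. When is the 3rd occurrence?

4 July 2003

The 3rd occurrence is 2 intervals after the first: 2 × 28 = 56 days after 9 May 2003.
May has 31 days — 22 days to the end of May leaves 34.
June has 30 days (4 left).
4 days into July → 4 July 2003.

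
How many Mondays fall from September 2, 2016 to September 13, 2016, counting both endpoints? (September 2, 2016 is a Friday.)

September 2, 2016 is a Friday; the first Monday on or after it is September 5, 2016 (3 days later).
From September 5, 2016 to September 13, 2016 is 13 − 5 = 8 days.
8 ÷ 7 = 1 full weeks with remainder 1, so 1 more Mondays after the first → 2.

2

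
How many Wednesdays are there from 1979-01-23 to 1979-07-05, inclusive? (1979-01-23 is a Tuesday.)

1979-01-23 is a Tuesday; the first Wednesday on or after it is 1979-01-24 (1 day later).
From 1979-01-24 to 1979-07-05: 7 + 28 + 31 + 30 + 31 + 30 + 5 = 162 days (rest of January, February, March, April, May, June, July).
162 ÷ 7 = 23 full weeks with remainder 1, so 23 more Wednesdays after the first → 24.

24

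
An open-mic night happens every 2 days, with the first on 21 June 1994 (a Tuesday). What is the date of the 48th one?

The 48th occurrence is 47 intervals after the first: 47 × 2 = 94 days after 21 June 1994.
June has 30 days — 9 days to the end of June leaves 85.
July has 31 days (54 left).
August has 31 days (23 left).
23 days into September → 23 September 1994.

23 September 1994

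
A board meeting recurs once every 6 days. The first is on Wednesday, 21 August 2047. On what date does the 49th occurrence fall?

The 49th occurrence is 48 intervals after the first: 48 × 6 = 288 days after 21 August 2047.
August has 31 days — 10 days to the end of August leaves 278.
September has 30 days (248 left).
October has 31 days (217 left).
November has 30 days (187 left).
December has 31 days (156 left).
January has 31 days (125 left).
February has 29 days (96 left).
March has 31 days (65 left).
April has 30 days (35 left).
May has 31 days (4 left).
4 days into June → 4 June 2048.

4 June 2048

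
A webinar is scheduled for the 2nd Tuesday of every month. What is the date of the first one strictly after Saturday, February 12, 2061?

February 2061 starts on a Tuesday; its first Tuesday is the 1st, so the 2nd Tuesday is the 8th — February 8, 2061.
That is not after February 12, 2061, so look at March 2061.
March 2061 starts on a Tuesday; its first Tuesday is the 1st, so the 2nd Tuesday is the 8th — March 8, 2061.

March 8, 2061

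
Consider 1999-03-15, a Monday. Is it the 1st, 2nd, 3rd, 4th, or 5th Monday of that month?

3rd

Day 15 falls in week ⌈15/7⌉ of the month.
Days 1–7 hold the 1st Monday, 8–14 the 2nd, 15–21 the 3rd, 22–28 the 4th, 29–31 the 5th.
15 is in the range for the 3rd.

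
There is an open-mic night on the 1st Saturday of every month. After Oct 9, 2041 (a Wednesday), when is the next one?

Nov 2, 2041

Oct 2041 starts on a Tuesday, so its 1st Saturday is Oct 5, 2041 (4 days in).
That is not after Oct 9, 2041, so look at Nov 2041.
Nov 2041 starts on a Friday, so its 1st Saturday is Nov 2, 2041 (1 day in).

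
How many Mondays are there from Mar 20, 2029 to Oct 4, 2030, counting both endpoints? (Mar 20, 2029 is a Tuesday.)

80

Mar 20, 2029 is a Tuesday; the first Monday on or after it is Mar 26, 2029 (6 days later).
From Mar 26, 2029 to Oct 4, 2030: 280 + 277 = 557 days (rest of 2029, to Oct 4, 2030 in 2030).
557 ÷ 7 = 79 full weeks with remainder 4, so 79 more Mondays after the first → 80.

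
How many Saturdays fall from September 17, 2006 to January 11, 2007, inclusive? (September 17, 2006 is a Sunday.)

September 17, 2006 is a Sunday; the first Saturday on or after it is September 23, 2006 (6 days later).
From September 23, 2006 to January 11, 2007: 7 + 31 + 30 + 31 + 11 = 110 days (rest of September, October, November, December, January).
110 ÷ 7 = 15 full weeks with remainder 5, so 15 more Saturdays after the first → 16.

16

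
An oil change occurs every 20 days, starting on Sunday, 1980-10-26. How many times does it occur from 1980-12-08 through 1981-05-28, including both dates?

8

Occurrences land 20·i days after 1980-10-26 for i = 0, 1, 2, …
1980-12-08 is 43 days after the start; 43 ÷ 20 = 2 remainder 3; since the remainder is 3, round up to i = 3. First occurrence in the window: #4 on 1980-12-25 (3×20 = 60 days in).
1981-05-28 is 214 days after the start; 214 ÷ 20 = 10 remainder 14. Last occurrence in the window: #11 on 1981-05-14.
Occurrences #4 through #11: 8 in total.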